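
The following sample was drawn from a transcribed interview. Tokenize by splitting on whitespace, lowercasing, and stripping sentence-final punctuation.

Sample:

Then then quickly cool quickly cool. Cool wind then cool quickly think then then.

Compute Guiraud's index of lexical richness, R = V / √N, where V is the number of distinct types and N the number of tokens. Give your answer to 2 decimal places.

N = 14, V = 5.
√N = 3.741657
R = 5 / 3.741657 = 1.34

1.34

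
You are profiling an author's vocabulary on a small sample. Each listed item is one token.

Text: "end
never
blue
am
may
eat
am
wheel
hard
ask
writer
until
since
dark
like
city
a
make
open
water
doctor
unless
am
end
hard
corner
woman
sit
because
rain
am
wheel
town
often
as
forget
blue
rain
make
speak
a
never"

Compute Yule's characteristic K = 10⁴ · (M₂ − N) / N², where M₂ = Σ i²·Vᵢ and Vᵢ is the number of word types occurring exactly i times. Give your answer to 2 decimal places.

Frequencies: am:4, end:2, never:2, blue:2, wheel:2, hard:2, a:2, make:2, rain:2, may:1, eat:1, ask:1, writer:1, until:1, since:1, dark:1, like:1, city:1, open:1, water:1, … (11 more, each freq 1)
N = 42. Frequency spectrum: V_1=22, V_2=8, V_4=1
M₂ = 1²·22 + 2²·8 + 4²·1 = 70
K = 10000 × (70 − 42) / 42² = 158.73

158.73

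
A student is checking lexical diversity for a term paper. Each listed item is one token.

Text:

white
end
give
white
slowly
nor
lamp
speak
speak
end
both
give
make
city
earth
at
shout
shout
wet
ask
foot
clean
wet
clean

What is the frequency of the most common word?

2

Frequencies: white:2, end:2, give:2, speak:2, shout:2, wet:2, clean:2, slowly:1, nor:1, lamp:1, both:1, make:1, city:1, earth:1, at:1, ask:1, foot:1
Most common: 'white' with frequency 2.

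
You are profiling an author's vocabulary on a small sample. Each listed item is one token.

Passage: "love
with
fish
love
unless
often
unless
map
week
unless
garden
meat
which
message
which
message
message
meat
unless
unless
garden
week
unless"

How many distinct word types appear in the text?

Distinct types: {fish, garden, love, map, meat, message, often, unless, week, which, with}
V = 11

11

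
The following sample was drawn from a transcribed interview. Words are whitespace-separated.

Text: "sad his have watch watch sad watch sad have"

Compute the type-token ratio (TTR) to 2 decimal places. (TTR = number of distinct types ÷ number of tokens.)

N = 9 tokens, V = 4 types.
TTR = V / N = 4 / 9 = 0.44

0.44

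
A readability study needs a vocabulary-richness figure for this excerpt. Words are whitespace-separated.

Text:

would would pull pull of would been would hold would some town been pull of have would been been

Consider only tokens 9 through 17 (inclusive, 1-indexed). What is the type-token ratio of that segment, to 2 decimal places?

Segment tokens 9–17: hold, would, some, town, been, pull, of, have, would
Segment N = 9, segment V = 8.
TTR = 8 / 9 = 0.89

0.89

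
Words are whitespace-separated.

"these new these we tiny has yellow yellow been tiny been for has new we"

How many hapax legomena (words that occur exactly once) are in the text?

Frequencies: these:2, new:2, we:2, tiny:2, has:2, yellow:2, been:2, for:1
Hapax (freq=1): for

1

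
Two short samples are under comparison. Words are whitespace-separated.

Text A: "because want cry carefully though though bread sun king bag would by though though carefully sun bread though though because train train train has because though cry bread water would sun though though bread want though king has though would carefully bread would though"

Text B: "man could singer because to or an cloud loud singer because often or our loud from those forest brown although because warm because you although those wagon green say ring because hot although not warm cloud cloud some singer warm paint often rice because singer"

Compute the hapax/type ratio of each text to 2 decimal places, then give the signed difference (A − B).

A: hapax=3, V=14, ratio=0.21
B: hapax=18, V=27, ratio=0.67
Difference = 0.21 − 0.67 = -0.46

-0.46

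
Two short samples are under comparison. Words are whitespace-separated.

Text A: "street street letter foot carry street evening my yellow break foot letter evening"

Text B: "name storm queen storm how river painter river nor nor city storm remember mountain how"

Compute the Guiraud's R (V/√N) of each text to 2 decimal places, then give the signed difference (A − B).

-0.36

A: V=8, N=13, R=2.22
B: V=10, N=15, R=2.58
Difference = 2.22 − 2.58 = -0.36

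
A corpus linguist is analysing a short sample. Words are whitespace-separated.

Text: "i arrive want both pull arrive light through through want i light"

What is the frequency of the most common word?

Frequencies: i:2, arrive:2, want:2, light:2, through:2, both:1, pull:1
Most common: 'i' with frequency 2.

2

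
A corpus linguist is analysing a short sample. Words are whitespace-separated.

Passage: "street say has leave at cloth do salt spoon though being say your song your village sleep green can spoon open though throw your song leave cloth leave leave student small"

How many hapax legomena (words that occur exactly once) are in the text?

14

Frequencies: leave:4, your:3, say:2, cloth:2, spoon:2, though:2, song:2, street:1, has:1, at:1, do:1, salt:1, being:1, village:1, sleep:1, green:1, can:1, open:1, throw:1, student:1, … (1 more, each freq 1)
Hapax (freq=1): at, being, can, do, green, has, open, salt, sleep, small, street, student, throw, village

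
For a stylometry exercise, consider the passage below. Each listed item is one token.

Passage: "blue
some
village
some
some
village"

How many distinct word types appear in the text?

3

Distinct types: {blue, some, village}
V = 3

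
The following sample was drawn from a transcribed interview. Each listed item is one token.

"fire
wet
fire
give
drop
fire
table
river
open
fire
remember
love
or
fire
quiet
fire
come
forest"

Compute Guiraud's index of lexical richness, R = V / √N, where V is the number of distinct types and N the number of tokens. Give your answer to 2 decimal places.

N = 18, V = 13.
√N = 4.242641
R = 13 / 4.242641 = 3.06

3.06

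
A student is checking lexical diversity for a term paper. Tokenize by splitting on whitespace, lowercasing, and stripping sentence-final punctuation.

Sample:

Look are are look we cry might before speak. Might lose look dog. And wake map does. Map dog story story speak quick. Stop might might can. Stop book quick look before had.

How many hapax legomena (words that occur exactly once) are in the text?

9

Frequencies: look:4, might:4, are:2, before:2, speak:2, dog:2, map:2, story:2, quick:2, stop:2, we:1, cry:1, lose:1, and:1, wake:1, does:1, can:1, book:1, had:1
Hapax (freq=1): and, book, can, cry, does, had, lose, wake, we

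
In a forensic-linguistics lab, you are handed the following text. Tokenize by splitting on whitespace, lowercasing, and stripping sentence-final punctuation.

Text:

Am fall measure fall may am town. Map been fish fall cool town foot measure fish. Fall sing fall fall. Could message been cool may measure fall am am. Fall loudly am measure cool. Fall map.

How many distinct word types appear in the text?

14

Distinct types: {am, been, cool, could, fall, fish, foot, loudly, map, may, measure, message, sing, town}
V = 14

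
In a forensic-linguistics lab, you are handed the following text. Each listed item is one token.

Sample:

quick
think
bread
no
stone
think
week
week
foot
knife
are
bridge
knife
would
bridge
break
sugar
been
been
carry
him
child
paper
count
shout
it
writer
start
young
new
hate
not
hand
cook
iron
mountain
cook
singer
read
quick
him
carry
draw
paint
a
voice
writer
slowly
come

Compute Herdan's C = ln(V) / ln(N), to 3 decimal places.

0.941

N = 49, V = 39.
ln(V) = 3.663562, ln(N) = 3.891820
C = 3.663562 / 3.891820 = 0.941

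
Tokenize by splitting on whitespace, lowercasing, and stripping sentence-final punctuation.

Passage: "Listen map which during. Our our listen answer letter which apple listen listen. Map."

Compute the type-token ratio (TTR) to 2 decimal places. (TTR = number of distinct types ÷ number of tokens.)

0.57

N = 14 tokens, V = 8 types.
TTR = V / N = 8 / 14 = 0.57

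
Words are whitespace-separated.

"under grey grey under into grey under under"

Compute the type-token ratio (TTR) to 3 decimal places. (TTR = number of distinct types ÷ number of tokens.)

0.375

N = 8 tokens, V = 3 types.
TTR = V / N = 3 / 8 = 0.375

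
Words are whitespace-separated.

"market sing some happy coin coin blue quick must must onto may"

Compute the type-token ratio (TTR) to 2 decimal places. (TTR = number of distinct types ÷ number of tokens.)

N = 12 tokens, V = 10 types.
TTR = V / N = 10 / 12 = 0.83

0.83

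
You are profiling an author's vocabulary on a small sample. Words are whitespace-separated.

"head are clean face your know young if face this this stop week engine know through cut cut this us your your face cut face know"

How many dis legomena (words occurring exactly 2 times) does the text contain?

0

Frequencies: face:4, your:3, know:3, this:3, cut:3, head:1, are:1, clean:1, young:1, if:1, stop:1, week:1, engine:1, through:1, us:1
Words with frequency 2: (none)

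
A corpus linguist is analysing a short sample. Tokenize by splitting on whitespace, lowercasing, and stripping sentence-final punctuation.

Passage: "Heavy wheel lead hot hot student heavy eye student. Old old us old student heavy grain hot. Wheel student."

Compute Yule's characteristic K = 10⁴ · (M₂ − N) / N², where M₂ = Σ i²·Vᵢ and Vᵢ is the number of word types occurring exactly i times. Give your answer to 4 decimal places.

Frequencies: student:4, heavy:3, hot:3, old:3, wheel:2, lead:1, eye:1, us:1, grain:1
N = 19. Frequency spectrum: V_1=4, V_2=1, V_3=3, V_4=1
M₂ = 1²·4 + 2²·1 + 3²·3 + 4²·1 = 51
K = 10000 × (51 − 19) / 19² = 886.4266

886.4266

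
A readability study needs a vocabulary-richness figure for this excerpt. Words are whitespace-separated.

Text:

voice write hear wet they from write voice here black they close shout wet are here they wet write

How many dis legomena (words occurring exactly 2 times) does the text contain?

Frequencies: write:3, wet:3, they:3, voice:2, here:2, hear:1, from:1, black:1, close:1, shout:1, are:1
Words with frequency 2: here, voice

2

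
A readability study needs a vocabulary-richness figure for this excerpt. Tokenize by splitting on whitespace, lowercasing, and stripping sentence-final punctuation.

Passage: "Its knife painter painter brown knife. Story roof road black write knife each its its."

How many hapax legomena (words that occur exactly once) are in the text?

7

Frequencies: its:3, knife:3, painter:2, brown:1, story:1, roof:1, road:1, black:1, write:1, each:1
Hapax (freq=1): black, brown, each, road, roof, story, write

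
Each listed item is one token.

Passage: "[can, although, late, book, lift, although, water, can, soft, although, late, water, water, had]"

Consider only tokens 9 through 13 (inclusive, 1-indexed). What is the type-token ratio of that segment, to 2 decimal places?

0.80

Segment tokens 9–13: soft, although, late, water, water
Segment N = 5, segment V = 4.
TTR = 4 / 5 = 0.80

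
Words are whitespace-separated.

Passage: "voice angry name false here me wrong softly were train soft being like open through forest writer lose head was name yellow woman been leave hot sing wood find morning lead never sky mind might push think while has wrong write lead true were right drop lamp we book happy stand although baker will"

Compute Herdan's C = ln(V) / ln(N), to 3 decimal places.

0.981

N = 54, V = 50.
ln(V) = 3.912023, ln(N) = 3.988984
C = 3.912023 / 3.988984 = 0.981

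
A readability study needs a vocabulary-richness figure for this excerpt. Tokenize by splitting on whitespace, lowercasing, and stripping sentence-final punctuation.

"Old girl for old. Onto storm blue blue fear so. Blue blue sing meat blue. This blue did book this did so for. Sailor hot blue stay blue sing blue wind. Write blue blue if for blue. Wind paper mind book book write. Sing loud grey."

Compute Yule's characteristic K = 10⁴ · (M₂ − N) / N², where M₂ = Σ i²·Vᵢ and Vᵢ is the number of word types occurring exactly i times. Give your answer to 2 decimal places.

765.60

Frequencies: blue:12, for:3, sing:3, book:3, old:2, so:2, this:2, did:2, wind:2, write:2, girl:1, onto:1, storm:1, fear:1, meat:1, sailor:1, hot:1, stay:1, if:1, paper:1, … (3 more, each freq 1)
N = 46. Frequency spectrum: V_1=13, V_2=6, V_3=3, V_12=1
M₂ = 1²·13 + 2²·6 + 3²·3 + 12²·1 = 208
K = 10000 × (208 − 46) / 46² = 765.60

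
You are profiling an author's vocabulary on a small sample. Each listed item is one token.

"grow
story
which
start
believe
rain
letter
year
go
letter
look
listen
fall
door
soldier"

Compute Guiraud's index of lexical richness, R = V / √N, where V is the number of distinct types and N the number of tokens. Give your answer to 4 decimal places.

N = 15, V = 14.
√N = 3.872983
R = 14 / 3.872983 = 3.6148

3.6148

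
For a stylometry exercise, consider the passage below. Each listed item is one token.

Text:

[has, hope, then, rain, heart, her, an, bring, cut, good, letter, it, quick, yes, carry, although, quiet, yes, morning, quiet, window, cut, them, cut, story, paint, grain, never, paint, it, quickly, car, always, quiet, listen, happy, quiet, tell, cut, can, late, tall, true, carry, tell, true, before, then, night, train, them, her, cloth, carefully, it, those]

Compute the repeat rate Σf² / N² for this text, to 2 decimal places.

Frequencies: cut:4, quiet:4, it:3, then:2, her:2, yes:2, carry:2, them:2, paint:2, tell:2, true:2, has:1, hope:1, rain:1, heart:1, an:1, bring:1, good:1, letter:1, quick:1, … (20 more, each freq 1)
Σf² = 102; N² = 3136
Repeat rate = 102 / 3136 = 0.03

0.03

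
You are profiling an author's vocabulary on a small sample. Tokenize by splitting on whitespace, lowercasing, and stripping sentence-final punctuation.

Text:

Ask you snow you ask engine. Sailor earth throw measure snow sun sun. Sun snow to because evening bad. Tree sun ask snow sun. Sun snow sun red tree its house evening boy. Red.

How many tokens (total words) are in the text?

34

Tokens: ask, you, snow, you, ask, engine, sailor, earth, throw, measure, snow, sun, sun, sun, snow, to, because, evening, bad, tree, sun, ask, snow, sun, sun, snow, sun, red, tree, its, house, evening, boy, red
N = 34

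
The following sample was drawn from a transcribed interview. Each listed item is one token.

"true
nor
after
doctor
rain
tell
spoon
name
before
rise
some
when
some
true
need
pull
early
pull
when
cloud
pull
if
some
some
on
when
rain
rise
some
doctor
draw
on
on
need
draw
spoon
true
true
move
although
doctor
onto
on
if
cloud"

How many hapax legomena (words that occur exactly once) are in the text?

9

Frequencies: some:5, true:4, on:4, doctor:3, when:3, pull:3, rain:2, spoon:2, rise:2, need:2, cloud:2, if:2, draw:2, nor:1, after:1, tell:1, name:1, before:1, early:1, move:1, … (2 more, each freq 1)
Hapax (freq=1): after, although, before, early, move, name, nor, onto, tell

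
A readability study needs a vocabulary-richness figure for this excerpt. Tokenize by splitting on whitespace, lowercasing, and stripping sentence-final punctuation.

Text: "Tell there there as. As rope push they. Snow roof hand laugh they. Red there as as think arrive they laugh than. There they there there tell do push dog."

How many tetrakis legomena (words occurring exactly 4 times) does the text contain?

2

Frequencies: there:6, as:4, they:4, tell:2, push:2, laugh:2, rope:1, snow:1, roof:1, hand:1, red:1, think:1, arrive:1, than:1, do:1, dog:1
Words with frequency 4: as, they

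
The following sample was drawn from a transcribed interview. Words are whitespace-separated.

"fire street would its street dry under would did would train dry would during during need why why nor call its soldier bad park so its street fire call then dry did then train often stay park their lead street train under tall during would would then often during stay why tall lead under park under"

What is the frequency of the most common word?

6

Frequencies: would:6, street:4, under:4, during:4, its:3, dry:3, train:3, why:3, park:3, then:3, fire:2, did:2, call:2, often:2, stay:2, lead:2, tall:2, need:1, nor:1, soldier:1, … (3 more, each freq 1)
Most common: 'would' with frequency 6.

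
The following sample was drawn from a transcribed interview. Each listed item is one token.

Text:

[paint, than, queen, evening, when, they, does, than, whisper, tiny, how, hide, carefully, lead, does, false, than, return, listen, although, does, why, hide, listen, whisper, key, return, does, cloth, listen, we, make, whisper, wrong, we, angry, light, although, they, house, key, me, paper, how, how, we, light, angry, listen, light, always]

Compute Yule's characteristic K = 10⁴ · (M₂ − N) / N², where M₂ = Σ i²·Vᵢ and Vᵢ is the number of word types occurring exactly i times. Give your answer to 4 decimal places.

253.7486

Frequencies: does:4, listen:4, than:3, whisper:3, how:3, we:3, light:3, they:2, hide:2, return:2, although:2, key:2, angry:2, paint:1, queen:1, evening:1, when:1, tiny:1, carefully:1, lead:1, … (9 more, each freq 1)
N = 51. Frequency spectrum: V_1=16, V_2=6, V_3=5, V_4=2
M₂ = 1²·16 + 2²·6 + 3²·5 + 4²·2 = 117
K = 10000 × (117 − 51) / 51² = 253.7486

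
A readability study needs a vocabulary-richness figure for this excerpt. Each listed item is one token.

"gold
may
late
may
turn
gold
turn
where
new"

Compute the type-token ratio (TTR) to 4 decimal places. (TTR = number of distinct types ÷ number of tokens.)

N = 9 tokens, V = 6 types.
TTR = V / N = 6 / 9 = 0.6667

0.6667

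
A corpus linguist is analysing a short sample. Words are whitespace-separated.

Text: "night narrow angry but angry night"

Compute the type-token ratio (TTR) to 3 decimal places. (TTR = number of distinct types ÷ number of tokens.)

N = 6 tokens, V = 4 types.
TTR = V / N = 4 / 6 = 0.667

0.667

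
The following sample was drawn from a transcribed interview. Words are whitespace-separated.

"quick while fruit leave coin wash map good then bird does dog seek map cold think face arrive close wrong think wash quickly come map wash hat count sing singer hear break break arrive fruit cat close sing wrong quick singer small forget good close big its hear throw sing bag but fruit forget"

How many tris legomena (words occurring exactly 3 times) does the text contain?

5

Frequencies: fruit:3, wash:3, map:3, close:3, sing:3, quick:2, good:2, think:2, arrive:2, wrong:2, singer:2, hear:2, break:2, forget:2, while:1, leave:1, coin:1, then:1, bird:1, does:1, … (15 more, each freq 1)
Words with frequency 3: close, fruit, map, sing, wash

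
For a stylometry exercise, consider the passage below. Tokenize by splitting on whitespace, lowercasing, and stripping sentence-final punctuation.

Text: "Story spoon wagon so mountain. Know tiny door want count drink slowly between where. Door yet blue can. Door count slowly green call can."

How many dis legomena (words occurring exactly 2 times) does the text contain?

Frequencies: door:3, count:2, slowly:2, can:2, story:1, spoon:1, wagon:1, so:1, mountain:1, know:1, tiny:1, want:1, drink:1, between:1, where:1, yet:1, blue:1, green:1, call:1
Words with frequency 2: can, count, slowly

3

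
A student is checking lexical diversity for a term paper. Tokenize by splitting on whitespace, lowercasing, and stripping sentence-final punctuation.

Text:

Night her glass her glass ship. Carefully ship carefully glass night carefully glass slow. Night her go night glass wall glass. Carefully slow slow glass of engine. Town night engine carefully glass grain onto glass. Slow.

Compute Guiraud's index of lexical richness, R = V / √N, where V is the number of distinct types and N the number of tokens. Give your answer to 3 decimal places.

2.167

N = 36, V = 13.
√N = 6.000000
R = 13 / 6.000000 = 2.167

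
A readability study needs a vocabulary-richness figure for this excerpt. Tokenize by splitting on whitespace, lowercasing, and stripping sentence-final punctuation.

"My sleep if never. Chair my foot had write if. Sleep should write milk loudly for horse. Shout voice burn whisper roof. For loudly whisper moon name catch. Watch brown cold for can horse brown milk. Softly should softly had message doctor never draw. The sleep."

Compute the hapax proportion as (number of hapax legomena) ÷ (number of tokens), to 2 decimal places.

0.35

Frequencies: sleep:3, for:3, my:2, if:2, never:2, had:2, write:2, should:2, milk:2, loudly:2, horse:2, whisper:2, brown:2, softly:2, chair:1, foot:1, shout:1, voice:1, burn:1, roof:1, … (10 more, each freq 1)
Hapax count = 16; token count = 46.
Ratio = 16 / 46 = 0.35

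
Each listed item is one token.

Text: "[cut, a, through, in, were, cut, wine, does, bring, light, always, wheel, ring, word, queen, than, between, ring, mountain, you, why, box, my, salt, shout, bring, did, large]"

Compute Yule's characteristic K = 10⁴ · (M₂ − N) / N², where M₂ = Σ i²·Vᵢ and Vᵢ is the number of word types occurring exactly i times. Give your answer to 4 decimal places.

Frequencies: cut:2, bring:2, ring:2, a:1, through:1, in:1, were:1, wine:1, does:1, light:1, always:1, wheel:1, word:1, queen:1, than:1, between:1, mountain:1, you:1, why:1, box:1, … (5 more, each freq 1)
N = 28. Frequency spectrum: V_1=22, V_2=3
M₂ = 1²·22 + 2²·3 = 34
K = 10000 × (34 − 28) / 28² = 76.5306

76.5306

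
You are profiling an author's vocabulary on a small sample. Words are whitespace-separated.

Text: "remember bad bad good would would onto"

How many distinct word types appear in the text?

5

Distinct types: {bad, good, onto, remember, would}
V = 5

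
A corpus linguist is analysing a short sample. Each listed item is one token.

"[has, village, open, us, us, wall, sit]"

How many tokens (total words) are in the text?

Tokens: has, village, open, us, us, wall, sit
N = 7

7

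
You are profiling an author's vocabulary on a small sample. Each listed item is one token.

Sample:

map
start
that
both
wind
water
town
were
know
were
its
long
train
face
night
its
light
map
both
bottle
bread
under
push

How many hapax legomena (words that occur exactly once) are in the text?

Frequencies: map:2, both:2, were:2, its:2, start:1, that:1, wind:1, water:1, town:1, know:1, long:1, train:1, face:1, night:1, light:1, bottle:1, bread:1, under:1, push:1
Hapax (freq=1): bottle, bread, face, know, light, long, night, push, start, that, town, train, under, water, wind

15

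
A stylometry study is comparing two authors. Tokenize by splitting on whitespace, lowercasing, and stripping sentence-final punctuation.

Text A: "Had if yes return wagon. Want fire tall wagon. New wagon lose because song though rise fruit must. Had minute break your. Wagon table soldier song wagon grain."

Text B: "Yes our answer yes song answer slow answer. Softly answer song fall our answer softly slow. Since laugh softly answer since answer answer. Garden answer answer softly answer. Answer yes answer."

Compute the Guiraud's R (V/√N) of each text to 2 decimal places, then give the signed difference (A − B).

A: V=22, N=28, R=4.16
B: V=10, N=31, R=1.80
Difference = 4.16 − 1.80 = 2.36

2.36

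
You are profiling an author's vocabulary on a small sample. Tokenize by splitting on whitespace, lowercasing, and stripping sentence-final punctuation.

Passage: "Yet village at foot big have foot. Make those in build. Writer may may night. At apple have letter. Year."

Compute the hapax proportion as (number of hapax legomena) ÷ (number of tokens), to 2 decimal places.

0.60

Frequencies: at:2, foot:2, have:2, may:2, yet:1, village:1, big:1, make:1, those:1, in:1, build:1, writer:1, night:1, apple:1, letter:1, year:1
Hapax count = 12; token count = 20.
Ratio = 12 / 20 = 0.60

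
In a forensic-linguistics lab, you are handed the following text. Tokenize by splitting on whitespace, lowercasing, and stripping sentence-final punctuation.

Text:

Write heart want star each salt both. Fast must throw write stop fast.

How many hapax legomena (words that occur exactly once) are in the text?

Frequencies: write:2, fast:2, heart:1, want:1, star:1, each:1, salt:1, both:1, must:1, throw:1, stop:1
Hapax (freq=1): both, each, heart, must, salt, star, stop, throw, want

9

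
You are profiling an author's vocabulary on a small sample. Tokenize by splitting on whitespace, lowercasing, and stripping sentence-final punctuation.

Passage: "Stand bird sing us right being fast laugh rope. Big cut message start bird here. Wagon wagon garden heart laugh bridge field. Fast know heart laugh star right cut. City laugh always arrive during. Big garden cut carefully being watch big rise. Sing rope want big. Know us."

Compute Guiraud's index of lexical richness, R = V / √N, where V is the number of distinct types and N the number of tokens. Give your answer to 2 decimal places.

4.19

N = 48, V = 29.
√N = 6.928203
R = 29 / 6.928203 = 4.19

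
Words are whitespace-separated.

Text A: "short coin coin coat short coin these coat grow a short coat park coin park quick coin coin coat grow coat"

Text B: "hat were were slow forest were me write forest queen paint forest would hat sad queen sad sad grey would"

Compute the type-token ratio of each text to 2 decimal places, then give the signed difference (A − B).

TTR(A) = 8/21 = 0.38
TTR(B) = 11/20 = 0.55
Difference = 0.38 − 0.55 = -0.17

-0.17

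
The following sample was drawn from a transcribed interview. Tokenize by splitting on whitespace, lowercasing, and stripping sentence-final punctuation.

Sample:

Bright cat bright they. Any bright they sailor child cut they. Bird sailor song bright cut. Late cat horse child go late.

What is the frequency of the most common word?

Frequencies: bright:4, they:3, cat:2, sailor:2, child:2, cut:2, late:2, any:1, bird:1, song:1, horse:1, go:1
Most common: 'bright' with frequency 4.

4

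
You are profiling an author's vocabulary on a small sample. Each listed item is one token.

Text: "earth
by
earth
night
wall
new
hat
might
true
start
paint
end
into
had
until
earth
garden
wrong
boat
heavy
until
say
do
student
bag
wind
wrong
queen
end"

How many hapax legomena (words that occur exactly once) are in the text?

20

Frequencies: earth:3, end:2, until:2, wrong:2, by:1, night:1, wall:1, new:1, hat:1, might:1, true:1, start:1, paint:1, into:1, had:1, garden:1, boat:1, heavy:1, say:1, do:1, … (4 more, each freq 1)
Hapax (freq=1): bag, boat, by, do, garden, had, hat, heavy, into, might, new, night, paint, queen, say, start, student, true, wall, wind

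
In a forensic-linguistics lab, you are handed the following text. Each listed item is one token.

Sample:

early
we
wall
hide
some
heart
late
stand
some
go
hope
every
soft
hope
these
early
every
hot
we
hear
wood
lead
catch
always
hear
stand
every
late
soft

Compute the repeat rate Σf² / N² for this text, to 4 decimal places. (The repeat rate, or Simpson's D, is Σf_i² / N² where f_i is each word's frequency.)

Frequencies: every:3, early:2, we:2, some:2, late:2, stand:2, hope:2, soft:2, hear:2, wall:1, hide:1, heart:1, go:1, these:1, hot:1, wood:1, lead:1, catch:1, always:1
Σf² = 51; N² = 841
Repeat rate = 51 / 841 = 0.0606

0.0606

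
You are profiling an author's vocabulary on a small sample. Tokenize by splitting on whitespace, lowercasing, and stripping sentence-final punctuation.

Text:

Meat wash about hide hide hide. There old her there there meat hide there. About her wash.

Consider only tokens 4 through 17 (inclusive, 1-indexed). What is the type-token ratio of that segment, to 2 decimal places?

0.50

Segment tokens 4–17: hide, hide, hide, there, old, her, there, there, meat, hide, there, about, her, wash
Segment N = 14, segment V = 7.
TTR = 7 / 14 = 0.50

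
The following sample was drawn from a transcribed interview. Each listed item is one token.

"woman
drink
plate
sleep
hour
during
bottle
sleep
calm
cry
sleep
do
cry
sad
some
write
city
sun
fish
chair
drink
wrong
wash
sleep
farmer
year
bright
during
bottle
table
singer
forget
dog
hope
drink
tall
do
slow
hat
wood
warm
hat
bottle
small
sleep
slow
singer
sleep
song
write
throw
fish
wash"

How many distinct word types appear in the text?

35

Distinct types: {bottle, bright, calm, chair, city, cry, do, dog, drink, during, farmer, fish, forget, hat, hope, hour, plate, sad, singer, sleep, slow, small, some, song, sun, table, tall, throw, warm, wash, woman, wood, write, wrong, year}
V = 35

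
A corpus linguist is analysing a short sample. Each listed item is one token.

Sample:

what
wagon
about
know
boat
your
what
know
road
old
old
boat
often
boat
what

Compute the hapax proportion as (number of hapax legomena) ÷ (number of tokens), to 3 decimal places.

Frequencies: what:3, boat:3, know:2, old:2, wagon:1, about:1, your:1, road:1, often:1
Hapax count = 5; token count = 15.
Ratio = 5 / 15 = 0.333

0.333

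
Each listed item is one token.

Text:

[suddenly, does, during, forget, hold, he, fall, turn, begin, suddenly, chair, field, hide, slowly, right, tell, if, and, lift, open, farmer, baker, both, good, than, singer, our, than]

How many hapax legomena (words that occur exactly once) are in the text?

24

Frequencies: suddenly:2, than:2, does:1, during:1, forget:1, hold:1, he:1, fall:1, turn:1, begin:1, chair:1, field:1, hide:1, slowly:1, right:1, tell:1, if:1, and:1, lift:1, open:1, … (6 more, each freq 1)
Hapax (freq=1): and, baker, begin, both, chair, does, during, fall, farmer, field, forget, good, he, hide, hold, if, lift, open, our, right, singer, slowly, tell, turn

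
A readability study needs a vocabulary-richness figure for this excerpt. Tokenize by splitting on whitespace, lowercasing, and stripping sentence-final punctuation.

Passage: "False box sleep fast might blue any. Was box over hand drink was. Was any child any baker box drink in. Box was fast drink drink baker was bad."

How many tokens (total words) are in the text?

Tokens: false, box, sleep, fast, might, blue, any, was, box, over, hand, drink, was, was, any, child, any, baker, box, drink, in, box, was, fast, drink, drink, baker, was, bad
N = 29

29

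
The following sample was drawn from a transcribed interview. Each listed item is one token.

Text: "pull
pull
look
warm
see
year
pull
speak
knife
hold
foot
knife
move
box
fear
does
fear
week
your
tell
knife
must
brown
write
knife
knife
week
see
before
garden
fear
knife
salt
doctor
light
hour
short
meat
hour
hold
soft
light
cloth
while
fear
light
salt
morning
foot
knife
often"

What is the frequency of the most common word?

Frequencies: knife:7, fear:4, pull:3, light:3, see:2, hold:2, foot:2, week:2, salt:2, hour:2, look:1, warm:1, year:1, speak:1, move:1, box:1, does:1, your:1, tell:1, must:1, … (12 more, each freq 1)
Most common: 'knife' with frequency 7.

7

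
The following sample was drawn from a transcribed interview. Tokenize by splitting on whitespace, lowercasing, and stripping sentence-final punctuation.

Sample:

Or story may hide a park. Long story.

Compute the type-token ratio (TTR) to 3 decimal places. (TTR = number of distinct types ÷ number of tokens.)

N = 8 tokens, V = 7 types.
TTR = V / N = 7 / 8 = 0.875

0.875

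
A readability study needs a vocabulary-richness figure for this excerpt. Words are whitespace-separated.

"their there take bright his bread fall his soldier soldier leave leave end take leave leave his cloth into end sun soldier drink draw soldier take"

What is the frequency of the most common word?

4

Frequencies: soldier:4, leave:4, take:3, his:3, end:2, their:1, there:1, bright:1, bread:1, fall:1, cloth:1, into:1, sun:1, drink:1, draw:1
Most common: 'soldier' with frequency 4.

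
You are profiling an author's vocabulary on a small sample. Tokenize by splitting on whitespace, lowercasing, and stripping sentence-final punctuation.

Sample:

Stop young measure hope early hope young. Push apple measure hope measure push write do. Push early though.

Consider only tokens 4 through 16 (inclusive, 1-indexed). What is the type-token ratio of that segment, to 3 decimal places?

0.615

Segment tokens 4–16: hope, early, hope, young, push, apple, measure, hope, measure, push, write, do, push
Segment N = 13, segment V = 8.
TTR = 8 / 13 = 0.615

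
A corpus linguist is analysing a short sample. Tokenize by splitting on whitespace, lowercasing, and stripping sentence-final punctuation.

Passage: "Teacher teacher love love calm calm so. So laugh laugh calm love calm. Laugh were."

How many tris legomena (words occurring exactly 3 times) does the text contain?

2

Frequencies: calm:4, love:3, laugh:3, teacher:2, so:2, were:1
Words with frequency 3: laugh, love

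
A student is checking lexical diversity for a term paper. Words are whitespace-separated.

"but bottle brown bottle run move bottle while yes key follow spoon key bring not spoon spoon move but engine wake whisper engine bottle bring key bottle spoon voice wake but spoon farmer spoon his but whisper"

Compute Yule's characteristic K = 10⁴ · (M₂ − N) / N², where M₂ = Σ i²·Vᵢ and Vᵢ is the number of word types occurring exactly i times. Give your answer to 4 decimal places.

569.7589

Frequencies: spoon:6, bottle:5, but:4, key:3, move:2, bring:2, engine:2, wake:2, whisper:2, brown:1, run:1, while:1, yes:1, follow:1, not:1, voice:1, farmer:1, his:1
N = 37. Frequency spectrum: V_1=9, V_2=5, V_3=1, V_4=1, V_5=1, V_6=1
M₂ = 1²·9 + 2²·5 + 3²·1 + 4²·1 + 5²·1 + 6²·1 = 115
K = 10000 × (115 − 37) / 37² = 569.7589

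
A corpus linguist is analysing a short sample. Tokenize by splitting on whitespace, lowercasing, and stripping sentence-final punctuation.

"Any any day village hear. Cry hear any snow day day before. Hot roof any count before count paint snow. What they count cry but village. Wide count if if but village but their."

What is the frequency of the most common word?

4

Frequencies: any:4, count:4, day:3, village:3, but:3, hear:2, cry:2, snow:2, before:2, if:2, hot:1, roof:1, paint:1, what:1, they:1, wide:1, their:1
Most common: 'any' with frequency 4.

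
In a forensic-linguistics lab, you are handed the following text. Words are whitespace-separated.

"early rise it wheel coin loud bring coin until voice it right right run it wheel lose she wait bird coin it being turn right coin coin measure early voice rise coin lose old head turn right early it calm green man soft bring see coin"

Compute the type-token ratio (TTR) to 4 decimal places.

N = 46 tokens, V = 25 types.
TTR = V / N = 25 / 46 = 0.5435

0.5435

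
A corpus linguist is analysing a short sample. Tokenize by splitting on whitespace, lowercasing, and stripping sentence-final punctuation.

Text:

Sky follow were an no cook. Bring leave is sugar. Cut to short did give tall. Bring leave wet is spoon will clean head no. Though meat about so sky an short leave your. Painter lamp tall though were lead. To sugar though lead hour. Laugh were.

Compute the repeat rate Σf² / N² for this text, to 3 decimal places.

Frequencies: were:3, leave:3, though:3, sky:2, an:2, no:2, bring:2, is:2, sugar:2, to:2, short:2, tall:2, lead:2, follow:1, cook:1, cut:1, did:1, give:1, wet:1, spoon:1, … (11 more, each freq 1)
Σf² = 85; N² = 2209
Repeat rate = 85 / 2209 = 0.038

0.038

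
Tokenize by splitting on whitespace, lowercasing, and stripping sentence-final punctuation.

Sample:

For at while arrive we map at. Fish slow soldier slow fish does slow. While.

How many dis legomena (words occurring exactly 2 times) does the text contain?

Frequencies: slow:3, at:2, while:2, fish:2, for:1, arrive:1, we:1, map:1, soldier:1, does:1
Words with frequency 2: at, fish, while

3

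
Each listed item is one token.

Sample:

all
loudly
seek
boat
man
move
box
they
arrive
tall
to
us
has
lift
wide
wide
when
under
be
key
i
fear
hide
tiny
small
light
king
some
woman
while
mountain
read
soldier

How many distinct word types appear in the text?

32

Distinct types: {all, arrive, be, boat, box, fear, has, hide, i, key, king, lift, light, loudly, man, mountain, move, read, seek, small, soldier, some, tall, they, tiny, to, under, us, when, while, wide, woman}
V = 32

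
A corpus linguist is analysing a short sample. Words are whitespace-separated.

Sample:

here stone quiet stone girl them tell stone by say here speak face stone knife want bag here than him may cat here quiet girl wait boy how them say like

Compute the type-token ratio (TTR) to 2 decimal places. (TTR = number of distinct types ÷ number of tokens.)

0.68

N = 31 tokens, V = 21 types.
TTR = V / N = 21 / 31 = 0.68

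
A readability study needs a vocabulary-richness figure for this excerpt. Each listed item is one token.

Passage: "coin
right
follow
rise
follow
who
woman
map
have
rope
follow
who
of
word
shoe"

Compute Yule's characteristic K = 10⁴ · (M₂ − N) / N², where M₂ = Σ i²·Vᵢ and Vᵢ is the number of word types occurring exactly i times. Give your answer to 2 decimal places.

Frequencies: follow:3, who:2, coin:1, right:1, rise:1, woman:1, map:1, have:1, rope:1, of:1, word:1, shoe:1
N = 15. Frequency spectrum: V_1=10, V_2=1, V_3=1
M₂ = 1²·10 + 2²·1 + 3²·1 = 23
K = 10000 × (23 − 15) / 15² = 355.56

355.56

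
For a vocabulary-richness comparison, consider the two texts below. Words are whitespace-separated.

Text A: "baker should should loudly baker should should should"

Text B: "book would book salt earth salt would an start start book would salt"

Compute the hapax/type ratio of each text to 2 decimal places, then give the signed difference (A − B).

0.00

A: hapax=1, V=3, ratio=0.33
B: hapax=2, V=6, ratio=0.33
Difference = 0.33 − 0.33 = 0.00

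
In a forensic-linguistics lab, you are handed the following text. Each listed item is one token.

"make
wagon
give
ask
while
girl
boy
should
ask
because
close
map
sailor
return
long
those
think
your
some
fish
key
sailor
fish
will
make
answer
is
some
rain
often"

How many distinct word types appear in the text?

Distinct types: {answer, ask, because, boy, close, fish, girl, give, is, key, long, make, map, often, rain, return, sailor, should, some, think, those, wagon, while, will, your}
V = 25

25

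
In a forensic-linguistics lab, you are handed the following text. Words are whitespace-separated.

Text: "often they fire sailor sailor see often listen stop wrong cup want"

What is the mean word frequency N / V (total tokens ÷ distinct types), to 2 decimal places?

1.20

N = 12 tokens, V = 10 types.
Mean frequency = N / V = 12 / 10 = 1.20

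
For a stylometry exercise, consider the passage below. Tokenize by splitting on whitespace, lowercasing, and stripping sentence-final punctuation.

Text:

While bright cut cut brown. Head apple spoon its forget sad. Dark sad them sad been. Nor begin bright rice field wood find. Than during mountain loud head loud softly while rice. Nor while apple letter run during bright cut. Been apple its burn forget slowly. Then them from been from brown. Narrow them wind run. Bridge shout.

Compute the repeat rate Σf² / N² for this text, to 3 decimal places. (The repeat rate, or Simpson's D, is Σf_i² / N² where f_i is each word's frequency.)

0.036

Frequencies: while:3, bright:3, cut:3, apple:3, sad:3, them:3, been:3, brown:2, head:2, its:2, forget:2, nor:2, rice:2, during:2, loud:2, run:2, from:2, spoon:1, dark:1, begin:1, … (14 more, each freq 1)
Σf² = 120; N² = 3364
Repeat rate = 120 / 3364 = 0.036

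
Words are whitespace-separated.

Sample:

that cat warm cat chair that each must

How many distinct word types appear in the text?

Distinct types: {cat, chair, each, must, that, warm}
V = 6

6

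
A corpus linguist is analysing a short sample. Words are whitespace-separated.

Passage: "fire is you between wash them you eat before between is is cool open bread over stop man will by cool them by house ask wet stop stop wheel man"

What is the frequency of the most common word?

Frequencies: is:3, stop:3, you:2, between:2, them:2, cool:2, man:2, by:2, fire:1, wash:1, eat:1, before:1, open:1, bread:1, over:1, will:1, house:1, ask:1, wet:1, wheel:1
Most common: 'is' with frequency 3.

3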